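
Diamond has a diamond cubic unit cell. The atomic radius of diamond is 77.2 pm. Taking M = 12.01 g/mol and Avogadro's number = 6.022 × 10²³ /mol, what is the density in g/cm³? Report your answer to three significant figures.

3.52 g/cm³

In a diamond cubic lattice, nearest neighbors lie along the body diagonal with √3·a = 8r, giving a = 356.6 pm = 3.566 × 10^-8 cm.
With Z = 8, ρ = Z·M/(N_A·a³) = 8 × 12.01 / (6.022 × 10²³ × 4.534 × 10^-23) = 3.519 g/cm³.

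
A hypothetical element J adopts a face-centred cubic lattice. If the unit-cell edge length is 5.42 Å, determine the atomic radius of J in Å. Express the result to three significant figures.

In an FCC lattice, atoms touch along the face diagonal, so √2·a = 4r.
r = √2·a/4 = 1.4142 × 5.42 / 4 = 1.92 Å.

1.92 Å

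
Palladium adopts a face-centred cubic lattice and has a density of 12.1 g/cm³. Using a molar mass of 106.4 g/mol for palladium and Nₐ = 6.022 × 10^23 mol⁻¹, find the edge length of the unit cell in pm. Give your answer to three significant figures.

With Z = 4 atoms per FCC cell, a³ = Z·M/(N_A·ρ) = 4 × 106.4 / (6.022 × 10²³ × 12.10 g/cm³) = 5.841 × 10^-23 cm³.
a = (5.841 × 10^-23)^(1/3) = 3.880 × 10^-8 cm = 388 pm.

388 pm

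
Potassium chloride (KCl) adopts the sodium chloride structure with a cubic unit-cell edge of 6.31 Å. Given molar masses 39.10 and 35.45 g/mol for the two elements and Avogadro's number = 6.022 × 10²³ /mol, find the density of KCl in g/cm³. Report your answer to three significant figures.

1.97 g/cm³

The sodium chloride structure contains Z = 4 formula units per cell; M(KCl) = 39.10 + 35.45 = 74.55 g/mol.
a³ = (6.310 × 10^-8 cm)³ = 2.512 × 10^-22 cm³.
ρ = 4 × 74.55 / (6.022 × 10²³ × 2.512 × 10^-22) = 1.971 g/cm³.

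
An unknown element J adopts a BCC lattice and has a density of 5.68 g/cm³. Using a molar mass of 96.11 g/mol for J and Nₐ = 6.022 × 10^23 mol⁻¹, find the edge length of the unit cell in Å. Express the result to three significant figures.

With Z = 2 atoms per BCC cell, a³ = Z·M/(N_A·ρ) = 2 × 96.11 / (6.022 × 10²³ × 5.680 g/cm³) = 5.620 × 10^-23 cm³.
a = (5.620 × 10^-23)^(1/3) = 3.830 × 10^-8 cm = 3.83 Å.

3.83 Å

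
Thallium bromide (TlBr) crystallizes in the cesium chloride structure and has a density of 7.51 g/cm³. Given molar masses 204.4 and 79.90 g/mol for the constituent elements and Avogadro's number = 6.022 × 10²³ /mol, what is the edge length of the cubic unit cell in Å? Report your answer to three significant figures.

3.98 Å

M(TlBr) = 284.3 g/mol; Z = 1 formula unit per cell.
a³ = Z·M/(N_A·ρ) = 1 × 284.3 / (6.022 × 10²³ × 7.51) = 6.286 × 10^-23 cm³, so a = 3.976 × 10^-8 cm = 3.98 Å.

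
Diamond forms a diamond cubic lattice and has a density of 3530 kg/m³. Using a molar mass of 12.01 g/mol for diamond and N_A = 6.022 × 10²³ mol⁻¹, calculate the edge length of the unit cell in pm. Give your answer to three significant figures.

356 pm

With Z = 8 atoms per diamond cubic cell, a³ = Z·M/(N_A·ρ) = 8 × 12.01 / (6.022 × 10²³ × 3.530 g/cm³) = 4.520 × 10^-23 cm³.
a = (4.520 × 10^-23)^(1/3) = 3.562 × 10^-8 cm = 356 pm.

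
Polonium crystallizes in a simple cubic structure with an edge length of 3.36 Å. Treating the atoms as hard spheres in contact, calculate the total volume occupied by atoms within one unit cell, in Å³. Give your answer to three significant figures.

19.9 Å³

In a simple cubic lattice atoms touch along the cell edge, so a = 2r, so r = 0.5000a = 1.680 Å.
V_atoms = Z × (4/3)πr³ = 1 × (4/3)π × (1.680)³ = 19.9 Å³.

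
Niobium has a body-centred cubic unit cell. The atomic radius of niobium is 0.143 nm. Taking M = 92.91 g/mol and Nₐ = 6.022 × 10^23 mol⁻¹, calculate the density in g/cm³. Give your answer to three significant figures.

8.57 g/cm³

In a BCC lattice, atoms touch along the body diagonal, so √3·a = 4r, giving a = 0.3302 nm = 3.302 × 10^-8 cm.
With Z = 2, ρ = Z·M/(N_A·a³) = 2 × 92.91 / (6.022 × 10²³ × 3.602 × 10^-23) = 8.567 g/cm³.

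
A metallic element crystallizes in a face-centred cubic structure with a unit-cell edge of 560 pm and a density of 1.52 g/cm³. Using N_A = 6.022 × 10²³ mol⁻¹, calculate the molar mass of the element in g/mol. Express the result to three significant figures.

An FCC cell has Z = 4 atoms; a = 5.600 × 10^-8 cm.
M = ρ·N_A·a³/Z = 1.52 × 6.022 × 10²³ × 1.756 × 10^-22 / 4 = 40.2 g/mol.

40.2 g/mol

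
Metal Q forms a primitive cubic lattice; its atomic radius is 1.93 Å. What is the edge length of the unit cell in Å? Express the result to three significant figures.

In a simple cubic lattice, atoms touch along the cell edge, so a = 2r.
a = 2r = 2 × 1.93 = 3.86 Å.

3.86 Å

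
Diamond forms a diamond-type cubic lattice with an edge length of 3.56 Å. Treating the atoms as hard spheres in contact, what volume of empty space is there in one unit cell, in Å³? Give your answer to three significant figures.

29.8 Å³

In a diamond cubic lattice nearest neighbors lie along the body diagonal with √3·a = 8r, so r = 0.2165a = 0.7708 Å.
V_cell = a³ = 45.12 Å³; V_atoms = 8 × (4/3)πr³ = 15.34 Å³.
Empty space = 45.12 − 15.34 = 29.8 Å³.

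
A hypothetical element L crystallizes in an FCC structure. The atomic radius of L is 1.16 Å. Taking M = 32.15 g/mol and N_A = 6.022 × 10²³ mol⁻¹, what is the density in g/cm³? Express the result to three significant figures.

6.05 g/cm³

In an FCC lattice, atoms touch along the face diagonal, so √2·a = 4r, giving a = 3.281 Å = 3.281 × 10^-8 cm.
With Z = 4, ρ = Z·M/(N_A·a³) = 4 × 32.15 / (6.022 × 10²³ × 3.532 × 10^-23) = 6.046 g/cm³.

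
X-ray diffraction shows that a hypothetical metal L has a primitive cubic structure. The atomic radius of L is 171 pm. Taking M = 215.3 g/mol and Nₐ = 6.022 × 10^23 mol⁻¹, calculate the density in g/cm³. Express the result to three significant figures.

In a simple cubic lattice, atoms touch along the cell edge, so a = 2r, giving a = 342.0 pm = 3.420 × 10^-8 cm.
With Z = 1, ρ = Z·M/(N_A·a³) = 1 × 215.3 / (6.022 × 10²³ × 4.000 × 10^-23) = 8.938 g/cm³.

8.94 g/cm³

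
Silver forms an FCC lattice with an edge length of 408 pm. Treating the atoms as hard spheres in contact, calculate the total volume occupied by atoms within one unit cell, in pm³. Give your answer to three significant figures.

5.03 × 10^7 pm³

In an FCC lattice atoms touch along the face diagonal, so √2·a = 4r, so r = 0.3536a = 144.2 pm.
V_atoms = Z × (4/3)πr³ = 4 × (4/3)π × (144.2)³ = 5.03 × 10^7 pm³.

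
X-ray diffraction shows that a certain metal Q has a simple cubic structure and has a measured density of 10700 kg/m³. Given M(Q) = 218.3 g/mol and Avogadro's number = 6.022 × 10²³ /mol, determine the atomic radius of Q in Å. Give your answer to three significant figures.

1.62 Å

For a simple cubic cell (Z = 1), a³ = Z·M/(N_A·ρ) = 1 × 218.3 / (6.022 × 10²³ × 10.70) = 3.388 × 10^-23 cm³, so a = 3.236 × 10^-8 cm = 3.236 Å.
Atoms touch along the cell edge, so a = 2r, so r = 0.5000 × a = 1.62 Å.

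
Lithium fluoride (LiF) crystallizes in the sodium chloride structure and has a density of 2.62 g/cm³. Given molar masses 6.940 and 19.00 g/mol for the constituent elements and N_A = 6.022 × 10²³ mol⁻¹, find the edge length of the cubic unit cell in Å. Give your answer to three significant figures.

4.04 Å

M(LiF) = 25.94 g/mol; Z = 4 formula units per cell.
a³ = Z·M/(N_A·ρ) = 4 × 25.94 / (6.022 × 10²³ × 2.62) = 6.576 × 10^-23 cm³, so a = 4.036 × 10^-8 cm = 4.04 Å.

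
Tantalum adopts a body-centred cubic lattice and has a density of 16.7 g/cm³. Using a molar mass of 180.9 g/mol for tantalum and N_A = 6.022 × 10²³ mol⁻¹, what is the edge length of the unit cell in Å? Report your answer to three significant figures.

3.30 Å

With Z = 2 atoms per BCC cell, a³ = Z·M/(N_A·ρ) = 2 × 180.9 / (6.022 × 10²³ × 16.70 g/cm³) = 3.598 × 10^-23 cm³.
a = (3.598 × 10^-23)^(1/3) = 3.301 × 10^-8 cm = 3.30 Å.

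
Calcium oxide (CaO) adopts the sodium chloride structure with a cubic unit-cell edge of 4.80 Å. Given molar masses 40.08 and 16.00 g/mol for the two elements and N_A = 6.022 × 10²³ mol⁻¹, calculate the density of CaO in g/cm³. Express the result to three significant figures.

The sodium chloride structure contains Z = 4 formula units per cell; M(CaO) = 40.08 + 16.00 = 56.08 g/mol.
a³ = (4.800 × 10^-8 cm)³ = 1.106 × 10^-22 cm³.
ρ = 4 × 56.08 / (6.022 × 10²³ × 1.106 × 10^-22) = 3.368 g/cm³.

3.37 g/cm³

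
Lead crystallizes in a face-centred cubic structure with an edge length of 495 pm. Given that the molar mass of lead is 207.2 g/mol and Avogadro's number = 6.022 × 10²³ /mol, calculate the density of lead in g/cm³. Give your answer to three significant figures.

11.3 g/cm³

An FCC unit cell contains Z = 4 atoms.
Cell volume: a³ = (495 pm)³ = (4.950 × 10^-8 cm)³ = 1.213 × 10^-22 cm³.
ρ = Z·M/(N_A·a³) = 4 × 207.2 / (6.022 × 10²³ × 1.213 × 10^-22) = 11.35 g/cm³.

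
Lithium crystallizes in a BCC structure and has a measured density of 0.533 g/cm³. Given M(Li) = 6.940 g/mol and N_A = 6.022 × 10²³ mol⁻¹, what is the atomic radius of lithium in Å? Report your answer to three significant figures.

1.52 Å

For a BCC cell (Z = 2), a³ = Z·M/(N_A·ρ) = 2 × 6.940 / (6.022 × 10²³ × 0.5330) = 4.324 × 10^-23 cm³, so a = 3.510 × 10^-8 cm = 3.510 Å.
Atoms touch along the body diagonal, so √3·a = 4r, so r = 0.4330 × a = 1.52 Å.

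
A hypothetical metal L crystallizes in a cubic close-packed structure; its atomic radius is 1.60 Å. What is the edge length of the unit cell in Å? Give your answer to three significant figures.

4.53 Å

In an FCC lattice, atoms touch along the face diagonal, so √2·a = 4r.
a = 4r/√2 = 4 × 1.60 / 1.4142 = 4.53 Å.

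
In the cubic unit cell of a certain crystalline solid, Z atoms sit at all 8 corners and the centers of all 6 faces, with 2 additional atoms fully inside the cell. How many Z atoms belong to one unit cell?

Corner atoms are shared by 8 cells (1/8 each), face atoms by 2 (1/2 each), interior atoms are unshared.
Net atoms = 8 × 1/8 + 6 × 1/2 + 2 = 1 + 3 + 2 = 6.

6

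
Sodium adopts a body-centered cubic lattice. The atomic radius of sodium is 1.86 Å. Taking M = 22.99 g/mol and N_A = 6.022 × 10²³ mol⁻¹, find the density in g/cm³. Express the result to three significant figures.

In a BCC lattice, atoms touch along the body diagonal, so √3·a = 4r, giving a = 4.295 Å = 4.295 × 10^-8 cm.
With Z = 2, ρ = Z·M/(N_A·a³) = 2 × 22.99 / (6.022 × 10²³ × 7.926 × 10^-23) = 0.9634 g/cm³.

0.963 g/cm³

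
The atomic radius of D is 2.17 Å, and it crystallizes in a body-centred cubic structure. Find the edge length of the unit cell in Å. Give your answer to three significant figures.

In a BCC lattice, atoms touch along the body diagonal, so √3·a = 4r.
a = 4r/√3 = 4 × 2.17 / 1.7321 = 5.01 Å.

5.01 Å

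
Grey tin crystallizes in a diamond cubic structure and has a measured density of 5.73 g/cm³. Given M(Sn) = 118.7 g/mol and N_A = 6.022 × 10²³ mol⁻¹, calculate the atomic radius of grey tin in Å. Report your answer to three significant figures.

For a diamond cubic cell (Z = 8), a³ = Z·M/(N_A·ρ) = 8 × 118.7 / (6.022 × 10²³ × 5.730) = 2.752 × 10^-22 cm³, so a = 6.505 × 10^-8 cm = 6.505 Å.
Nearest neighbors lie along the body diagonal with √3·a = 8r, so r = 0.2165 × a = 1.41 Å.

1.41 Å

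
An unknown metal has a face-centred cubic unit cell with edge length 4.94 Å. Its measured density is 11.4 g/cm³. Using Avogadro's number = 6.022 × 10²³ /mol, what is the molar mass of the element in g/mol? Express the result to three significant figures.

An FCC cell has Z = 4 atoms; a = 4.940 × 10^-8 cm.
M = ρ·N_A·a³/Z = 11.4 × 6.022 × 10²³ × 1.206 × 10^-22 / 4 = 207 g/mol.

207 g/mol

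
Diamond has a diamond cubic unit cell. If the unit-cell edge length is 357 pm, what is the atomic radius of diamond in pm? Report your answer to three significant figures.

In a diamond cubic lattice, nearest neighbors lie along the body diagonal with √3·a = 8r.
r = √3·a/8 = 1.7321 × 357 / 8 = 77.3 pm.

77.3 pm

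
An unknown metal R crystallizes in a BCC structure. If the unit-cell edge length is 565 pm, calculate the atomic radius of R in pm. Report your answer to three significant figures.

In a BCC lattice, atoms touch along the body diagonal, so √3·a = 4r.
r = √3·a/4 = 1.7321 × 565 / 4 = 245 pm.

245 pm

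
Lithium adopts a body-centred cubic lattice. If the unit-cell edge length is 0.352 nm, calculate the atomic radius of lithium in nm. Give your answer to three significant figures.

In a BCC lattice, atoms touch along the body diagonal, so √3·a = 4r.
r = √3·a/4 = 1.7321 × 0.352 / 4 = 0.152 nm.

0.152 nm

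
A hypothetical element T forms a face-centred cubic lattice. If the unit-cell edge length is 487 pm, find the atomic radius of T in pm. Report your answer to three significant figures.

In an FCC lattice, atoms touch along the face diagonal, so √2·a = 4r.
r = √2·a/4 = 1.4142 × 487 / 4 = 172 pm.

172 pm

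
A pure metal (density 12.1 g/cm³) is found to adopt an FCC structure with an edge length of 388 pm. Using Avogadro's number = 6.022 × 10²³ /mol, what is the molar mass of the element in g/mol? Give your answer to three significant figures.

106 g/mol

An FCC cell has Z = 4 atoms; a = 3.880 × 10^-8 cm.
M = ρ·N_A·a³/Z = 12.1 × 6.022 × 10²³ × 5.841 × 10^-23 / 4 = 106 g/mol.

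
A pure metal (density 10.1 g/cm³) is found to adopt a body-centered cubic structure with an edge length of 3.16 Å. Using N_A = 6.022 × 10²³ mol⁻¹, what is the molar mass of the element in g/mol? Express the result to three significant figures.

96.0 g/mol

A BCC cell has Z = 2 atoms; a = 3.160 × 10^-8 cm.
M = ρ·N_A·a³/Z = 10.1 × 6.022 × 10²³ × 3.155 × 10^-23 / 2 = 96.0 g/mol.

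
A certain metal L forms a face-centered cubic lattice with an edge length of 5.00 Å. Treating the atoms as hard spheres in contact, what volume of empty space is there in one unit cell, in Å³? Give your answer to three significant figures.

In an FCC lattice atoms touch along the face diagonal, so √2·a = 4r, so r = 0.3536a = 1.768 Å.
V_cell = a³ = 125.0 Å³; V_atoms = 4 × (4/3)πr³ = 92.56 Å³.
Empty space = 125.0 − 92.56 = 32.4 Å³.

32.4 Å³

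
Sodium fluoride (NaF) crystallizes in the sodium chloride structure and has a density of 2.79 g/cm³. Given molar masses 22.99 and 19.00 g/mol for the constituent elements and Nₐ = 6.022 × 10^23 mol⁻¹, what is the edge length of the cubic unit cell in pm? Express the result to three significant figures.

464 pm

M(NaF) = 41.99 g/mol; Z = 4 formula units per cell.
a³ = Z·M/(N_A·ρ) = 4 × 41.99 / (6.022 × 10²³ × 2.79) = 9.997 × 10^-23 cm³, so a = 4.641 × 10^-8 cm = 464 pm.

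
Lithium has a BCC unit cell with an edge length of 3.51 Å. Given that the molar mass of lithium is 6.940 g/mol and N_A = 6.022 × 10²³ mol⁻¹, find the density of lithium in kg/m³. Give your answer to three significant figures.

533 kg/m³

A BCC unit cell contains Z = 2 atoms.
Cell volume: a³ = (3.51 Å)³ = (3.510 × 10^-8 cm)³ = 4.324 × 10^-23 cm³.
ρ = Z·M/(N_A·a³) = 2 × 6.940 / (6.022 × 10²³ × 4.324 × 10^-23) = 0.5330 g/cm³ = 533 kg/m³.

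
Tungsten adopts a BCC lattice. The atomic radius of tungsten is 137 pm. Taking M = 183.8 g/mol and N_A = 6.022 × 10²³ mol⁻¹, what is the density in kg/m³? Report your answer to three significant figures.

In a BCC lattice, atoms touch along the body diagonal, so √3·a = 4r, giving a = 316.4 pm = 3.164 × 10^-8 cm.
With Z = 2, ρ = Z·M/(N_A·a³) = 2 × 183.8 / (6.022 × 10²³ × 3.167 × 10^-23) = 19.27 g/cm³ = 19300 kg/m³.

19300 kg/m³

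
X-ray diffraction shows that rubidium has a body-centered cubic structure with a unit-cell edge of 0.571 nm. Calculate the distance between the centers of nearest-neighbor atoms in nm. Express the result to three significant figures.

0.495 nm

In a BCC structure, atoms touch along the body diagonal, so √3·a = 4r; the nearest-neighbor distance equals 2r = 0.8660·a.
d = 0.8660 × 0.571 = 0.495 nm.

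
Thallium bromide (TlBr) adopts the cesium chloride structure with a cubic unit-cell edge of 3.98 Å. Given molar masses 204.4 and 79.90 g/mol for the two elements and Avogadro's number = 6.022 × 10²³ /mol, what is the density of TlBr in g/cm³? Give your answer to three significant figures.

7.49 g/cm³

The cesium chloride structure contains Z = 1 formula unit per cell; M(TlBr) = 204.4 + 79.90 = 284.3 g/mol.
a³ = (3.980 × 10^-8 cm)³ = 6.304 × 10^-23 cm³.
ρ = 1 × 284.3 / (6.022 × 10²³ × 6.304 × 10^-23) = 7.488 g/cm³.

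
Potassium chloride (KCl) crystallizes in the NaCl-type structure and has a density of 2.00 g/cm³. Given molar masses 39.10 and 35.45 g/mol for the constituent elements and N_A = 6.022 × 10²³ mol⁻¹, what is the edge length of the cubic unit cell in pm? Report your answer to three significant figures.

628 pm

M(KCl) = 74.55 g/mol; Z = 4 formula units per cell.
a³ = Z·M/(N_A·ρ) = 4 × 74.55 / (6.022 × 10²³ × 2.00) = 2.476 × 10^-22 cm³, so a = 6.279 × 10^-8 cm = 628 pm.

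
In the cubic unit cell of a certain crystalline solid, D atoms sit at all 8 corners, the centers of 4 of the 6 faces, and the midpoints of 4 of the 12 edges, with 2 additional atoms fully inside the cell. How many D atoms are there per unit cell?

Corner atoms are shared by 8 cells (1/8 each), face atoms by 2 (1/2 each), edge atoms by 4 (1/4 each), interior atoms are unshared.
Net atoms = 8 × 1/8 + 4 × 1/2 + 4 × 1/4 + 2 = 1 + 2 + 1 + 2 = 6.

6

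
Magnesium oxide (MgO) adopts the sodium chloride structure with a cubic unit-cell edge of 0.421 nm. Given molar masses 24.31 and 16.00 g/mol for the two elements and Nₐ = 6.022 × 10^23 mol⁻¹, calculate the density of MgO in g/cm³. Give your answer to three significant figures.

The sodium chloride structure contains Z = 4 formula units per cell; M(MgO) = 24.31 + 16.00 = 40.31 g/mol.
a³ = (4.210 × 10^-8 cm)³ = 7.462 × 10^-23 cm³.
ρ = 4 × 40.31 / (6.022 × 10²³ × 7.462 × 10^-23) = 3.588 g/cm³.

3.59 g/cm³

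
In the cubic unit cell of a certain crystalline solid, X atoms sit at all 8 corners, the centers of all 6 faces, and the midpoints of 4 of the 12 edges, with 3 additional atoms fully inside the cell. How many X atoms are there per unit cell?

8

Corner atoms are shared by 8 cells (1/8 each), face atoms by 2 (1/2 each), edge atoms by 4 (1/4 each), interior atoms are unshared.
Net atoms = 8 × 1/8 + 6 × 1/2 + 4 × 1/4 + 3 = 1 + 3 + 1 + 3 = 8.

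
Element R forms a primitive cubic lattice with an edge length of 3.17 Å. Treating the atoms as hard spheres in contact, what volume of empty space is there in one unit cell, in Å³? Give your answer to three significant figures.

15.2 Å³

In a simple cubic lattice atoms touch along the cell edge, so a = 2r, so r = 0.5000a = 1.585 Å.
V_cell = a³ = 31.86 Å³; V_atoms = 1 × (4/3)πr³ = 16.68 Å³.
Empty space = 31.86 − 16.68 = 15.2 Å³.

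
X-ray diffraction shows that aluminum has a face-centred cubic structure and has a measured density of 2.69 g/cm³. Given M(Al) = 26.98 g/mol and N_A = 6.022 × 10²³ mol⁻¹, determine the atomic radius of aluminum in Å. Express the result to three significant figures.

For an FCC cell (Z = 4), a³ = Z·M/(N_A·ρ) = 4 × 26.98 / (6.022 × 10²³ × 2.690) = 6.662 × 10^-23 cm³, so a = 4.054 × 10^-8 cm = 4.054 Å.
Atoms touch along the face diagonal, so √2·a = 4r, so r = 0.3536 × a = 1.43 Å.

1.43 Å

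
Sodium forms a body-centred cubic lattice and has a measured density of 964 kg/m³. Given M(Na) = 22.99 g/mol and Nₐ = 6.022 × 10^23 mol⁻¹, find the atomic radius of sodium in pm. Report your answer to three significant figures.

186 pm

For a BCC cell (Z = 2), a³ = Z·M/(N_A·ρ) = 2 × 22.99 / (6.022 × 10²³ × 0.9640) = 7.920 × 10^-23 cm³, so a = 4.295 × 10^-8 cm = 429.5 pm.
Atoms touch along the body diagonal, so √3·a = 4r, so r = 0.4330 × a = 186 pm.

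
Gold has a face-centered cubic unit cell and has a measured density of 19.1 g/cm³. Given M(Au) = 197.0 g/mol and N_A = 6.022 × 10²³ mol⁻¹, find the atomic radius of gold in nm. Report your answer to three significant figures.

0.145 nm

For an FCC cell (Z = 4), a³ = Z·M/(N_A·ρ) = 4 × 197.0 / (6.022 × 10²³ × 19.10) = 6.851 × 10^-23 cm³, so a = 4.092 × 10^-8 cm = 0.4092 nm.
Atoms touch along the face diagonal, so √2·a = 4r, so r = 0.3536 × a = 0.145 nm.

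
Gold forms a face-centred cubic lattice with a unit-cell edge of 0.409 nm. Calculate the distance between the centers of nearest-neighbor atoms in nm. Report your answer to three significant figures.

In an FCC structure, atoms touch along the face diagonal, so √2·a = 4r; the nearest-neighbor distance equals 2r = 0.7071·a.
d = 0.7071 × 0.409 = 0.289 nm.

0.289 nm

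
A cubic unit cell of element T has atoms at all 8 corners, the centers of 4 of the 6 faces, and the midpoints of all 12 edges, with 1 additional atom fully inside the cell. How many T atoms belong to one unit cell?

Corner atoms are shared by 8 cells (1/8 each), face atoms by 2 (1/2 each), edge atoms by 4 (1/4 each), interior atoms are unshared.
Net atoms = 8 × 1/8 + 4 × 1/2 + 12 × 1/4 + 1 = 1 + 2 + 3 + 1 = 7.

7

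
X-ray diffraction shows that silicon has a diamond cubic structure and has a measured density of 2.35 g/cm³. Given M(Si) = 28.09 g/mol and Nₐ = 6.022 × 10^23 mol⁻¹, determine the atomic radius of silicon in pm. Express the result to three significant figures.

117 pm

For a diamond cubic cell (Z = 8), a³ = Z·M/(N_A·ρ) = 8 × 28.09 / (6.022 × 10²³ × 2.350) = 1.588 × 10^-22 cm³, so a = 5.415 × 10^-8 cm = 541.5 pm.
Nearest neighbors lie along the body diagonal with √3·a = 8r, so r = 0.2165 × a = 117 pm.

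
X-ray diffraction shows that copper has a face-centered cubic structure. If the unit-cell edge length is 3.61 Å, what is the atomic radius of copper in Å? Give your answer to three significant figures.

1.28 Å

In an FCC lattice, atoms touch along the face diagonal, so √2·a = 4r.
r = √2·a/4 = 1.4142 × 3.61 / 4 = 1.28 Å.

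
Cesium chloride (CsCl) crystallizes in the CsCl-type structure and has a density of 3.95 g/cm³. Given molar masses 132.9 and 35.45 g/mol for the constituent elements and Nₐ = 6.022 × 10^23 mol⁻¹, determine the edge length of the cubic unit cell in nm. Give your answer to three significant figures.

M(CsCl) = 168.35 g/mol; Z = 1 formula unit per cell.
a³ = Z·M/(N_A·ρ) = 1 × 168.35 / (6.022 × 10²³ × 3.95) = 7.077 × 10^-23 cm³, so a = 4.136 × 10^-8 cm = 0.414 nm.

0.414 nm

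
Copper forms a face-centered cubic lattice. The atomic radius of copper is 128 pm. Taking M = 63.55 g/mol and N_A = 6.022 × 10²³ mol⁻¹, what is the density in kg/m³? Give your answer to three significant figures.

In an FCC lattice, atoms touch along the face diagonal, so √2·a = 4r, giving a = 362.0 pm = 3.620 × 10^-8 cm.
With Z = 4, ρ = Z·M/(N_A·a³) = 4 × 63.55 / (6.022 × 10²³ × 4.745 × 10^-23) = 8.895 g/cm³ = 8900 kg/m³.

8900 kg/m³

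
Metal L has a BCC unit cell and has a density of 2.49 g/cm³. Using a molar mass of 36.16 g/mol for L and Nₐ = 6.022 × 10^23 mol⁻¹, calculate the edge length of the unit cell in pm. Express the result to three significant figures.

364 pm

With Z = 2 atoms per BCC cell, a³ = Z·M/(N_A·ρ) = 2 × 36.16 / (6.022 × 10²³ × 2.490 g/cm³) = 4.823 × 10^-23 cm³.
a = (4.823 × 10^-23)^(1/3) = 3.640 × 10^-8 cm = 364 pm.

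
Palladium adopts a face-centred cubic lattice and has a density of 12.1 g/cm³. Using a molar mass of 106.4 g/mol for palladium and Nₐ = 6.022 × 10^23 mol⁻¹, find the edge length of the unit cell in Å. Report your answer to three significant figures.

With Z = 4 atoms per FCC cell, a³ = Z·M/(N_A·ρ) = 4 × 106.4 / (6.022 × 10²³ × 12.10 g/cm³) = 5.841 × 10^-23 cm³.
a = (5.841 × 10^-23)^(1/3) = 3.880 × 10^-8 cm = 3.88 Å.

3.88 Å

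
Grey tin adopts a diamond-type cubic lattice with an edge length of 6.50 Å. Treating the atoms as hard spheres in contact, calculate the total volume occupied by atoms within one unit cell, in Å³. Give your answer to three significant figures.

93.4 Å³

In a diamond cubic lattice nearest neighbors lie along the body diagonal with √3·a = 8r, so r = 0.2165a = 1.407 Å.
V_atoms = Z × (4/3)πr³ = 8 × (4/3)π × (1.407)³ = 93.4 Å³.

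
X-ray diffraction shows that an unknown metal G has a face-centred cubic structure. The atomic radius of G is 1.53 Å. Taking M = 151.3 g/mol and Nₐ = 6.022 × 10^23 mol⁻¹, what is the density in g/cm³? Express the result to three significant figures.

12.4 g/cm³

In an FCC lattice, atoms touch along the face diagonal, so √2·a = 4r, giving a = 4.327 Å = 4.327 × 10^-8 cm.
With Z = 4, ρ = Z·M/(N_A·a³) = 4 × 151.3 / (6.022 × 10²³ × 8.104 × 10^-23) = 12.40 g/cm³.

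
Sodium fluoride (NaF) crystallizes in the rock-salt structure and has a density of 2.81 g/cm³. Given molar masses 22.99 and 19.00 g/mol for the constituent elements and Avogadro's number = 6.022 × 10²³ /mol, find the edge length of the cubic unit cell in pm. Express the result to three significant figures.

463 pm

M(NaF) = 41.99 g/mol; Z = 4 formula units per cell.
a³ = Z·M/(N_A·ρ) = 4 × 41.99 / (6.022 × 10²³ × 2.81) = 9.926 × 10^-23 cm³, so a = 4.630 × 10^-8 cm = 463 pm.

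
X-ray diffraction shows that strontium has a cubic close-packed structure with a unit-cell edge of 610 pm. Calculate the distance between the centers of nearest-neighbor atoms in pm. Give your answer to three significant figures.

431 pm

In an FCC structure, atoms touch along the face diagonal, so √2·a = 4r; the nearest-neighbor distance equals 2r = 0.7071·a.
d = 0.7071 × 610 = 431 pm.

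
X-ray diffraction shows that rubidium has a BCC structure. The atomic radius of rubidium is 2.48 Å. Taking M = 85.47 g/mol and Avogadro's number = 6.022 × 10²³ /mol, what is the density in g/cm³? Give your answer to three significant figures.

In a BCC lattice, atoms touch along the body diagonal, so √3·a = 4r, giving a = 5.727 Å = 5.727 × 10^-8 cm.
With Z = 2, ρ = Z·M/(N_A·a³) = 2 × 85.47 / (6.022 × 10²³ × 1.879 × 10^-22) = 1.511 g/cm³.

1.51 g/cm³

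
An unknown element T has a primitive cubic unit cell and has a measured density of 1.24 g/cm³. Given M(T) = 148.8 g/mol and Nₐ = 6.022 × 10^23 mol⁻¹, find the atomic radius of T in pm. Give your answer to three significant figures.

For a simple cubic cell (Z = 1), a³ = Z·M/(N_A·ρ) = 1 × 148.8 / (6.022 × 10²³ × 1.240) = 1.993 × 10^-22 cm³, so a = 5.841 × 10^-8 cm = 584.1 pm.
Atoms touch along the cell edge, so a = 2r, so r = 0.5000 × a = 292 pm.

292 pm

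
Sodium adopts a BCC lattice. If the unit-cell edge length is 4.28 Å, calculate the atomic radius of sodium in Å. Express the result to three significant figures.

1.85 Å

In a BCC lattice, atoms touch along the body diagonal, so √3·a = 4r.
r = √3·a/4 = 1.7321 × 4.28 / 4 = 1.85 Å.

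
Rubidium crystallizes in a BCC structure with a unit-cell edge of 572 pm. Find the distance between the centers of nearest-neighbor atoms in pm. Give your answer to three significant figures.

In a BCC structure, atoms touch along the body diagonal, so √3·a = 4r; the nearest-neighbor distance equals 2r = 0.8660·a.
d = 0.8660 × 572 = 495 pm.

495 pm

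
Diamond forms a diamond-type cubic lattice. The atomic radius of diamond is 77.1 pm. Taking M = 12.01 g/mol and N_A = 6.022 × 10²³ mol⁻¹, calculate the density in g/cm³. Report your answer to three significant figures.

3.53 g/cm³

In a diamond cubic lattice, nearest neighbors lie along the body diagonal with √3·a = 8r, giving a = 356.1 pm = 3.561 × 10^-8 cm.
With Z = 8, ρ = Z·M/(N_A·a³) = 8 × 12.01 / (6.022 × 10²³ × 4.516 × 10^-23) = 3.533 g/cm³.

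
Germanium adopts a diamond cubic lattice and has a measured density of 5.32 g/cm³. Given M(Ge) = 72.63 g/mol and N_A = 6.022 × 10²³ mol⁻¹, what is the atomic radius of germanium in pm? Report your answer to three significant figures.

123 pm

For a diamond cubic cell (Z = 8), a³ = Z·M/(N_A·ρ) = 8 × 72.63 / (6.022 × 10²³ × 5.320) = 1.814 × 10^-22 cm³, so a = 5.660 × 10^-8 cm = 566.0 pm.
Nearest neighbors lie along the body diagonal with √3·a = 8r, so r = 0.2165 × a = 123 pm.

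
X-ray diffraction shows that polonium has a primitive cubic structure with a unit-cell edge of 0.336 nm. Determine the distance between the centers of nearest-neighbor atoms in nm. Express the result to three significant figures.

0.336 nm

In a simple cubic structure, atoms touch along the cell edge, so a = 2r; the nearest-neighbor distance equals 2r = 1.000·a.
d = 1.000 × 0.336 = 0.336 nm.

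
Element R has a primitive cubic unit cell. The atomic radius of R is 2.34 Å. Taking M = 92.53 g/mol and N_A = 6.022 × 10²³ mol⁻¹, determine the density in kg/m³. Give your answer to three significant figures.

1500 kg/m³

In a simple cubic lattice, atoms touch along the cell edge, so a = 2r, giving a = 4.680 Å = 4.680 × 10^-8 cm.
With Z = 1, ρ = Z·M/(N_A·a³) = 1 × 92.53 / (6.022 × 10²³ × 1.025 × 10^-22) = 1.499 g/cm³ = 1500 kg/m³.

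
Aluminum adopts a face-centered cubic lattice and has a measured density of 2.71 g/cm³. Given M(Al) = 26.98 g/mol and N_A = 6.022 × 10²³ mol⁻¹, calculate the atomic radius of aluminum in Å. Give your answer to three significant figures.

1.43 Å

For an FCC cell (Z = 4), a³ = Z·M/(N_A·ρ) = 4 × 26.98 / (6.022 × 10²³ × 2.710) = 6.613 × 10^-23 cm³, so a = 4.044 × 10^-8 cm = 4.044 Å.
Atoms touch along the face diagonal, so √2·a = 4r, so r = 0.3536 × a = 1.43 Å.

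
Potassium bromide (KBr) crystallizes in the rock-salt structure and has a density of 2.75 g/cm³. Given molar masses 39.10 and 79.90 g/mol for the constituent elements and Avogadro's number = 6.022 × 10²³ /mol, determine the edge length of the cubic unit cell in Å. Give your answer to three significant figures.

M(KBr) = 119.0 g/mol; Z = 4 formula units per cell.
a³ = Z·M/(N_A·ρ) = 4 × 119.0 / (6.022 × 10²³ × 2.75) = 2.874 × 10^-22 cm³, so a = 6.600 × 10^-8 cm = 6.60 Å.

6.60 Å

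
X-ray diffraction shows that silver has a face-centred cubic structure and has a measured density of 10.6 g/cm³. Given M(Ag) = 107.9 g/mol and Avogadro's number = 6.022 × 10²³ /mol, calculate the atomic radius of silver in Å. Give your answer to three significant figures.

1.44 Å

For an FCC cell (Z = 4), a³ = Z·M/(N_A·ρ) = 4 × 107.9 / (6.022 × 10²³ × 10.60) = 6.761 × 10^-23 cm³, so a = 4.074 × 10^-8 cm = 4.074 Å.
Atoms touch along the face diagonal, so √2·a = 4r, so r = 0.3536 × a = 1.44 Å.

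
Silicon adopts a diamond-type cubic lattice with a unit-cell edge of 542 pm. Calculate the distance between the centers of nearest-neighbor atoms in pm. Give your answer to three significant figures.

In a diamond cubic structure, nearest neighbors lie along the body diagonal with √3·a = 8r; the nearest-neighbor distance equals 2r = 0.4330·a.
d = 0.4330 × 542 = 235 pm.

235 pm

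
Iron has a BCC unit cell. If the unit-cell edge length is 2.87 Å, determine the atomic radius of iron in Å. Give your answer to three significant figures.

In a BCC lattice, atoms touch along the body diagonal, so √3·a = 4r.
r = √3·a/4 = 1.7321 × 2.87 / 4 = 1.24 Å.

1.24 Å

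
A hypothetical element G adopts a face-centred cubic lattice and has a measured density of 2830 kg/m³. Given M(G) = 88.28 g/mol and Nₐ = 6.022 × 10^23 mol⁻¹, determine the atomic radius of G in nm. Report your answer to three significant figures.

0.209 nm

For an FCC cell (Z = 4), a³ = Z·M/(N_A·ρ) = 4 × 88.28 / (6.022 × 10²³ × 2.830) = 2.072 × 10^-22 cm³, so a = 5.917 × 10^-8 cm = 0.5917 nm.
Atoms touch along the face diagonal, so √2·a = 4r, so r = 0.3536 × a = 0.209 nm.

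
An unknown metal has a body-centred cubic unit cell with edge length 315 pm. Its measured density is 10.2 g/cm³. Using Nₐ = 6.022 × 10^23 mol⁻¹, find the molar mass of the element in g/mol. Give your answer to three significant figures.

A BCC cell has Z = 2 atoms; a = 3.150 × 10^-8 cm.
M = ρ·N_A·a³/Z = 10.2 × 6.022 × 10²³ × 3.126 × 10^-23 / 2 = 96.0 g/mol.

96.0 g/mol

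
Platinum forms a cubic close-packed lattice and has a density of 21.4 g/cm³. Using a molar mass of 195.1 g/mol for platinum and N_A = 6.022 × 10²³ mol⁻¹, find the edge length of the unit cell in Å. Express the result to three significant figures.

3.93 Å

With Z = 4 atoms per FCC cell, a³ = Z·M/(N_A·ρ) = 4 × 195.1 / (6.022 × 10²³ × 21.40 g/cm³) = 6.056 × 10^-23 cm³.
a = (6.056 × 10^-23)^(1/3) = 3.927 × 10^-8 cm = 3.93 Å.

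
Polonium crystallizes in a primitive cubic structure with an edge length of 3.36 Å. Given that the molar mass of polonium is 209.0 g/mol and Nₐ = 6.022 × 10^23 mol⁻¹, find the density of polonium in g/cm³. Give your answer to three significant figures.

A simple cubic unit cell contains Z = 1 atom.
Cell volume: a³ = (3.36 Å)³ = (3.360 × 10^-8 cm)³ = 3.793 × 10^-23 cm³.
ρ = Z·M/(N_A·a³) = 1 × 209.0 / (6.022 × 10²³ × 3.793 × 10^-23) = 9.149 g/cm³.

9.15 g/cm³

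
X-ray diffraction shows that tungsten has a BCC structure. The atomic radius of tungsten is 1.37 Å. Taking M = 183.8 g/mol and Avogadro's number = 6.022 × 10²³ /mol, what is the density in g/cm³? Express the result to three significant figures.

19.3 g/cm³

In a BCC lattice, atoms touch along the body diagonal, so √3·a = 4r, giving a = 3.164 Å = 3.164 × 10^-8 cm.
With Z = 2, ρ = Z·M/(N_A·a³) = 2 × 183.8 / (6.022 × 10²³ × 3.167 × 10^-23) = 19.27 g/cm³.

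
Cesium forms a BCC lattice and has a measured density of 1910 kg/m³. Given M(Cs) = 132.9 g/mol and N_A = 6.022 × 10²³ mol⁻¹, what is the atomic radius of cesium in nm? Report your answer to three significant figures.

0.266 nm

For a BCC cell (Z = 2), a³ = Z·M/(N_A·ρ) = 2 × 132.9 / (6.022 × 10²³ × 1.910) = 2.311 × 10^-22 cm³, so a = 6.137 × 10^-8 cm = 0.6137 nm.
Atoms touch along the body diagonal, so √3·a = 4r, so r = 0.4330 × a = 0.266 nm.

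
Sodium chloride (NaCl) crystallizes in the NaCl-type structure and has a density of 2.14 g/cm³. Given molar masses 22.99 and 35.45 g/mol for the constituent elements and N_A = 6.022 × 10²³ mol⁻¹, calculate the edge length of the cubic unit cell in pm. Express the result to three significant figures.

566 pm

M(NaCl) = 58.44 g/mol; Z = 4 formula units per cell.
a³ = Z·M/(N_A·ρ) = 4 × 58.44 / (6.022 × 10²³ × 2.14) = 1.814 × 10^-22 cm³, so a = 5.661 × 10^-8 cm = 566 pm.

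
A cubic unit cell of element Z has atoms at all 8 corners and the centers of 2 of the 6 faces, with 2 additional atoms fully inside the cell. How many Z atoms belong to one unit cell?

Corner atoms are shared by 8 cells (1/8 each), face atoms by 2 (1/2 each), interior atoms are unshared.
Net atoms = 8 × 1/8 + 2 × 1/2 + 2 = 1 + 1 + 2 = 4.

4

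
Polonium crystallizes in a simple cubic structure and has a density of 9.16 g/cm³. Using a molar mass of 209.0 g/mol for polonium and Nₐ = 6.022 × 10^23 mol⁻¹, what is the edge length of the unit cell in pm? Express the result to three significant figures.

336 pm

With Z = 1 atom per simple cubic cell, a³ = Z·M/(N_A·ρ) = 1 × 209.0 / (6.022 × 10²³ × 9.160 g/cm³) = 3.789 × 10^-23 cm³.
a = (3.789 × 10^-23)^(1/3) = 3.359 × 10^-8 cm = 336 pm.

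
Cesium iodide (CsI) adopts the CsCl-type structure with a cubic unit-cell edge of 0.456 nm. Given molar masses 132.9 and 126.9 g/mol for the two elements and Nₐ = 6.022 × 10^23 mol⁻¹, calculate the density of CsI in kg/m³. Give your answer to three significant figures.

The CsCl-type structure contains Z = 1 formula unit per cell; M(CsI) = 132.9 + 126.9 = 259.8 g/mol.
a³ = (4.560 × 10^-8 cm)³ = 9.482 × 10^-23 cm³.
ρ = 1 × 259.8 / (6.022 × 10²³ × 9.482 × 10^-23) = 4.550 g/cm³ = 4550 kg/m³.

4550 kg/m³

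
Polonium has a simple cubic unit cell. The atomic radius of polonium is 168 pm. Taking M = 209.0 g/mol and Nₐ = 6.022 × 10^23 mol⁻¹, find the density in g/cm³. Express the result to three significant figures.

In a simple cubic lattice, atoms touch along the cell edge, so a = 2r, giving a = 336.0 pm = 3.360 × 10^-8 cm.
With Z = 1, ρ = Z·M/(N_A·a³) = 1 × 209.0 / (6.022 × 10²³ × 3.793 × 10^-23) = 9.149 g/cm³.

9.15 g/cm³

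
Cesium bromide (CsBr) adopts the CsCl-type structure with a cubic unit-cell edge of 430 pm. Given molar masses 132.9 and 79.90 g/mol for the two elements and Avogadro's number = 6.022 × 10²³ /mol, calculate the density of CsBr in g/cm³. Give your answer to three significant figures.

The CsCl-type structure contains Z = 1 formula unit per cell; M(CsBr) = 132.9 + 79.90 = 212.8 g/mol.
a³ = (4.300 × 10^-8 cm)³ = 7.951 × 10^-23 cm³.
ρ = 1 × 212.8 / (6.022 × 10²³ × 7.951 × 10^-23) = 4.445 g/cm³.

4.44 g/cm³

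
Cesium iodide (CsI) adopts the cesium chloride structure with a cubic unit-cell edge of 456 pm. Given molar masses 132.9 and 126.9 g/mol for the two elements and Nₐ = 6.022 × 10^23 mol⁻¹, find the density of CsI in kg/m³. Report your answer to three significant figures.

4550 kg/m³

The cesium chloride structure contains Z = 1 formula unit per cell; M(CsI) = 132.9 + 126.9 = 259.8 g/mol.
a³ = (4.560 × 10^-8 cm)³ = 9.482 × 10^-23 cm³.
ρ = 1 × 259.8 / (6.022 × 10²³ × 9.482 × 10^-23) = 4.550 g/cm³ = 4550 kg/m³.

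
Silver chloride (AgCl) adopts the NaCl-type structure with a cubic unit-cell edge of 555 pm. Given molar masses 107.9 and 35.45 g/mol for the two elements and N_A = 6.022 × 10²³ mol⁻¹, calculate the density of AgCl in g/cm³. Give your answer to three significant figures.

5.57 g/cm³

The NaCl-type structure contains Z = 4 formula units per cell; M(AgCl) = 107.9 + 35.45 = 143.35 g/mol.
a³ = (5.550 × 10^-8 cm)³ = 1.710 × 10^-22 cm³.
ρ = 4 × 143.35 / (6.022 × 10²³ × 1.710 × 10^-22) = 5.570 g/cm³.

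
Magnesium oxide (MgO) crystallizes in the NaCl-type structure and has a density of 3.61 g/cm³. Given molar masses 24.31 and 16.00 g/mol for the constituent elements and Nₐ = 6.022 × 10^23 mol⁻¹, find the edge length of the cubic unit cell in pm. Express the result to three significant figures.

420 pm

M(MgO) = 40.31 g/mol; Z = 4 formula units per cell.
a³ = Z·M/(N_A·ρ) = 4 × 40.31 / (6.022 × 10²³ × 3.61) = 7.417 × 10^-23 cm³, so a = 4.202 × 10^-8 cm = 420 pm.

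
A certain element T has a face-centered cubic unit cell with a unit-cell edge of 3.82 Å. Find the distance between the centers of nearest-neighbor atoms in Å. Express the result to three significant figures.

2.70 Å

In an FCC structure, atoms touch along the face diagonal, so √2·a = 4r; the nearest-neighbor distance equals 2r = 0.7071·a.
d = 0.7071 × 3.82 = 2.70 Å.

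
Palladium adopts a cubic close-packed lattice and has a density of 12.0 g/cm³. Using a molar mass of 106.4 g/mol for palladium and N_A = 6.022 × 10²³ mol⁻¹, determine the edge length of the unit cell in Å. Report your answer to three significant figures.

3.89 Å

With Z = 4 atoms per FCC cell, a³ = Z·M/(N_A·ρ) = 4 × 106.4 / (6.022 × 10²³ × 12.00 g/cm³) = 5.890 × 10^-23 cm³.
a = (5.890 × 10^-23)^(1/3) = 3.891 × 10^-8 cm = 3.89 Å.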